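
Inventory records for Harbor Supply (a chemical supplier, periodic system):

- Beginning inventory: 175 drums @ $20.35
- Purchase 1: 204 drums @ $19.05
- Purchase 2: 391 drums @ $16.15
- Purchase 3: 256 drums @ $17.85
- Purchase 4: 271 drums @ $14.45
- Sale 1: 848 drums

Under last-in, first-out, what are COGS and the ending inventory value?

Sale 1 (848) [LIFO — newest first]: 271 @ $14.45 + 256 @ $17.85 + 321 @ $16.15 = $13,669.70
Ending inventory: 175 @ $20.35 + 204 @ $19.05 + 70 @ $16.15 = $8,577.95
Check: goods available $22,247.65 = COGS $13,669.70 + ending $8,577.95

COGS = $13,669.70; ending inventory = $8,577.95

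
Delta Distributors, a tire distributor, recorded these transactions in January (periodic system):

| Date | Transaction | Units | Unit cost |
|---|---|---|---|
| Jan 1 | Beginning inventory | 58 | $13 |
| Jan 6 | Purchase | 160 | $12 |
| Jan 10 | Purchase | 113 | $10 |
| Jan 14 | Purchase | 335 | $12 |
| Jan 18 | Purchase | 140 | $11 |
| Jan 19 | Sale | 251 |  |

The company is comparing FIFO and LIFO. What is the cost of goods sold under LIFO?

COGS = $2,872

FIFO COGS: 58 @ $13 + 160 @ $12 + 33 @ $10 = $3,004
LIFO COGS: 140 @ $11 + 111 @ $12 = $2,872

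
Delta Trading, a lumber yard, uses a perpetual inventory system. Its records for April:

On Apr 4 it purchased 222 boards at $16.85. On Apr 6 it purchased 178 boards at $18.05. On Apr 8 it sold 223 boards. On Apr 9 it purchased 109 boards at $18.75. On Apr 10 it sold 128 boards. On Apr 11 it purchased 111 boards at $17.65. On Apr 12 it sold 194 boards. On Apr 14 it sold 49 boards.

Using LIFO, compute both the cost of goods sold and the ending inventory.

Apr 8, 223 sold [LIFO — newest first]: 178 @ $18.05 + 45 @ $16.85 = $3,971.15
Apr 10, 128 sold [LIFO — newest first]: 109 @ $18.75 + 19 @ $16.85 = $2,363.90
Apr 12, 194 sold [LIFO — newest first]: 111 @ $17.65 + 83 @ $16.85 = $3,357.70
Apr 14, 49 sold [LIFO — newest first]: 49 @ $16.85 = $825.65
Total COGS = $3,971.15 + $2,363.90 + $3,357.70 + $825.65 = $10,518.40
Ending inventory: 26 @ $16.85 = $438.10

COGS = $10,518.40; ending inventory = $438.10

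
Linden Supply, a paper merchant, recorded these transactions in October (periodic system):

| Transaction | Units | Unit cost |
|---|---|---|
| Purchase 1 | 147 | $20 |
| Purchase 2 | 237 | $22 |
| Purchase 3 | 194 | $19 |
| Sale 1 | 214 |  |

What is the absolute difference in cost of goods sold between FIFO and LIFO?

$288

FIFO COGS: 147 @ $20 + 67 @ $22 = $4,414
LIFO COGS: 194 @ $19 + 20 @ $22 = $4,126
Difference = |$4,414 − $4,126| = $288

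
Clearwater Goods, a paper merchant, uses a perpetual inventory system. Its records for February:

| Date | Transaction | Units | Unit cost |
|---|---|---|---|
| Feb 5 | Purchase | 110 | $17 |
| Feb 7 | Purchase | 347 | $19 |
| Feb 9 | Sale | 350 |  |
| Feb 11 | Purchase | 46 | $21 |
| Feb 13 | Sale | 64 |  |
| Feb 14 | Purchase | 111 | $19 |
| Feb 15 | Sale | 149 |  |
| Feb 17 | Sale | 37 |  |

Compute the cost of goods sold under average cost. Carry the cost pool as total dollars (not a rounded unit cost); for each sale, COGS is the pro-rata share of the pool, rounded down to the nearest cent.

After Feb 5: 110 on hand, pool $1,870.00 (≈ $17.0000 each)
After Feb 7: 457 on hand, pool $8,463.00 (≈ $18.5186 each)
Feb 9, sell 350: 350/457 × $8,463.00 → $6,481.50
After Feb 11: 153 on hand, pool $2,947.50 (≈ $19.2647 each)
Feb 13, sell 64: 64/153 × $2,947.50 → $1,232.94
After Feb 14: 200 on hand, pool $3,823.56 (≈ $19.1178 each)
Feb 15, sell 149: 149/200 × $3,823.56 → $2,848.55
Feb 17, sell 37: 37/51 × $975.01 → $707.36
Total COGS = $6,481.50 + $1,232.94 + $2,848.55 + $707.36 = $11,270.35
Ending inventory (cost pool remaining) = $267.65

COGS = $11,270.35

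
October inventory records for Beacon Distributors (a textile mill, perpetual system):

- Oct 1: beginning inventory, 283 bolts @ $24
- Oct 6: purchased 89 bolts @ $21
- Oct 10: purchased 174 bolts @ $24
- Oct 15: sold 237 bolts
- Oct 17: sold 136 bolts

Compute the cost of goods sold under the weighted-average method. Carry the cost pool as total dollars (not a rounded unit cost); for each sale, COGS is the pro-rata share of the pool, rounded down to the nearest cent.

After Oct 1: 283 on hand, pool $6,792.00 (≈ $24.0000 each)
After Oct 6: 372 on hand, pool $8,661.00 (≈ $23.2823 each)
After Oct 10: 546 on hand, pool $12,837.00 (≈ $23.5110 each)
Oct 15, sell 237: 237/546 × $12,837.00 → $5,572.10
Oct 17, sell 136: 136/309 × $7,264.90 → $3,197.49
Total COGS = $5,572.10 + $3,197.49 = $8,769.59
Ending inventory (cost pool remaining) = $4,067.41

COGS = $8,769.59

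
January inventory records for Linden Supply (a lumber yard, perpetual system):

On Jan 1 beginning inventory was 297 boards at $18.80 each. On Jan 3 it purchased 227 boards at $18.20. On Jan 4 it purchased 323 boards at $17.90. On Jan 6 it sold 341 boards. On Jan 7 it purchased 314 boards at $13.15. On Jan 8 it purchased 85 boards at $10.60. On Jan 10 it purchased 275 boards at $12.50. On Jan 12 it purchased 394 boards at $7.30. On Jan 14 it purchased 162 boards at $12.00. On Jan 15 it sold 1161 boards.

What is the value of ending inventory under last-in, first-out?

Ending inventory = $10,294.75

Jan 6, 341 sold [LIFO — newest first]: 323 @ $17.90 + 18 @ $18.20 = $6,109.30
Jan 15, 1161 sold [LIFO — newest first]: 162 @ $12.00 + 394 @ $7.30 + 275 @ $12.50 + 85 @ $10.60 + 245 @ $13.15 = $12,380.45
Total COGS = $6,109.30 + $12,380.45 = $18,489.75
Ending inventory: 297 @ $18.80 + 209 @ $18.20 + 69 @ $13.15 = $10,294.75
Check: goods available $28,784.50 = COGS $18,489.75 + ending $10,294.75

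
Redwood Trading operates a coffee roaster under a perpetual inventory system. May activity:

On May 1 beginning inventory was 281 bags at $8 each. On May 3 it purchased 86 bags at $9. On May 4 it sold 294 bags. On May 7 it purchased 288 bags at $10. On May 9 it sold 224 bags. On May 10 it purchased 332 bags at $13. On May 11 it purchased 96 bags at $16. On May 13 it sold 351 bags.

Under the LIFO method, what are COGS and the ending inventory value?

May 4, 294 sold [LIFO — newest first]: 86 @ $9 + 208 @ $8 = $2,438
May 9, 224 sold [LIFO — newest first]: 224 @ $10 = $2,240
May 13, 351 sold [LIFO — newest first]: 96 @ $16 + 255 @ $13 = $4,851
Total COGS = $2,438 + $2,240 + $4,851 = $9,529
Ending inventory: 73 @ $8 + 64 @ $10 + 77 @ $13 = $2,225

COGS = $9,529; ending inventory = $2,225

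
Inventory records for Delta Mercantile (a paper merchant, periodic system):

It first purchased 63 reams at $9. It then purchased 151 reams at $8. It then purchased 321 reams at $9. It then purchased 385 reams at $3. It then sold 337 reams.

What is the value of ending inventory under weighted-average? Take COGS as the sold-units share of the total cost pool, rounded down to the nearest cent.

Sale 1, sell 337: 337/920 × $5,819.00 → $2,131.52
Ending inventory (cost pool remaining) = $3,687.48

Ending inventory = $3,687.48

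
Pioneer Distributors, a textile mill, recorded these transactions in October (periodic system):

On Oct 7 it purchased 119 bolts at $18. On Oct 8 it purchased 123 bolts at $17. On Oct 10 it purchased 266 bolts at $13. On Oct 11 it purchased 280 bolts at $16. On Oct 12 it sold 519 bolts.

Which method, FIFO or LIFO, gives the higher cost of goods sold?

FIFO

FIFO COGS: 119 @ $18 + 123 @ $17 + 266 @ $13 + 11 @ $16 = $7,867
LIFO COGS: 280 @ $16 + 239 @ $13 = $7,587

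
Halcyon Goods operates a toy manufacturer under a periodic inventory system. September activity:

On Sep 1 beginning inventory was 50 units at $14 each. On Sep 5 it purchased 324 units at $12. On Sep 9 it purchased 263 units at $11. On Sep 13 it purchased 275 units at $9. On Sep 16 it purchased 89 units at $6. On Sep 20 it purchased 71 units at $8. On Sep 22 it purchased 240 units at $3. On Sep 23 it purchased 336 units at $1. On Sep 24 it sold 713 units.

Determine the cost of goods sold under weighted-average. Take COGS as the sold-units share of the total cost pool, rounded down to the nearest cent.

COGS = $5,241.06

Sep 24, sell 713: 713/1648 × $12,114.00 → $5,241.06
Ending inventory (cost pool remaining) = $6,872.94
Check: goods available $12,114.00 = COGS $5,241.06 + ending $6,872.94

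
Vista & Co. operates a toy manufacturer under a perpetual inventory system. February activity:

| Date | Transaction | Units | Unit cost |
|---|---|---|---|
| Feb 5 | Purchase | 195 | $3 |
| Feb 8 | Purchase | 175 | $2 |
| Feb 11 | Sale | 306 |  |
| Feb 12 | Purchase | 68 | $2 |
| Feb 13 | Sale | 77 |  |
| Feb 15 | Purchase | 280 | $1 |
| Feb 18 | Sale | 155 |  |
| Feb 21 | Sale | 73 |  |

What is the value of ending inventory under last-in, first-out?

Feb 11, 306 sold [LIFO — newest first]: 175 @ $2 + 131 @ $3 = $743
Feb 13, 77 sold [LIFO — newest first]: 68 @ $2 + 9 @ $3 = $163
Feb 18, 155 sold [LIFO — newest first]: 155 @ $1 = $155
Feb 21, 73 sold [LIFO — newest first]: 73 @ $1 = $73
Total COGS = $743 + $163 + $155 + $73 = $1,134
Ending inventory: 55 @ $3 + 52 @ $1 = $217
Check: goods available $1,351 = COGS $1,134 + ending $217

Ending inventory = $217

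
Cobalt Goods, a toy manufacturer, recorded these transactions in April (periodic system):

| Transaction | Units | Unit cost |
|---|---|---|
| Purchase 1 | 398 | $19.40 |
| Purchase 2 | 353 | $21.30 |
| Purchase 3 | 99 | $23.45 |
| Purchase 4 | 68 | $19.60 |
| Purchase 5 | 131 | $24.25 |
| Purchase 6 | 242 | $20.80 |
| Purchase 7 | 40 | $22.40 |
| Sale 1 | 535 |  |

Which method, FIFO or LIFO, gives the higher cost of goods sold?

FIFO COGS: 398 @ $19.40 + 137 @ $21.30 = $10,639.30
LIFO COGS: 40 @ $22.40 + 242 @ $20.80 + 131 @ $24.25 + 68 @ $19.60 + 54 @ $23.45 = $11,705.45

LIFO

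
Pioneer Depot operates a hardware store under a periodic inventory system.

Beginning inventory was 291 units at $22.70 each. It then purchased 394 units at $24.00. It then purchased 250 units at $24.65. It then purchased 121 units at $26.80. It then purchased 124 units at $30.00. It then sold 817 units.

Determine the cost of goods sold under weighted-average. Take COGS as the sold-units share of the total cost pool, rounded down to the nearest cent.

Sale 1, sell 817: 817/1180 × $29,187.00 → $20,208.28
Ending inventory (cost pool remaining) = $8,978.72
Check: goods available $29,187.00 = COGS $20,208.28 + ending $8,978.72

COGS = $20,208.28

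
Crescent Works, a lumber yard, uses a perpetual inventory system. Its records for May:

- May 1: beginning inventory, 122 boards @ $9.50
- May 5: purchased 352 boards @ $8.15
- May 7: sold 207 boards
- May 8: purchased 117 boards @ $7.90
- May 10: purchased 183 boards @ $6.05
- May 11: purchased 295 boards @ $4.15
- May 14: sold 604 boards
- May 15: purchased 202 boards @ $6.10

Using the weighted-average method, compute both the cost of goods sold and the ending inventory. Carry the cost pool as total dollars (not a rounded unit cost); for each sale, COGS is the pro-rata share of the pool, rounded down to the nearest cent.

After May 1: 122 on hand, pool $1,159.00 (≈ $9.5000 each)
After May 5: 474 on hand, pool $4,027.80 (≈ $8.4975 each)
May 7, sell 207: 207/474 × $4,027.80 → $1,758.97
After May 8: 384 on hand, pool $3,193.13 (≈ $8.3154 each)
After May 10: 567 on hand, pool $4,300.28 (≈ $7.5843 each)
After May 11: 862 on hand, pool $5,524.53 (≈ $6.4090 each)
May 14, sell 604: 604/862 × $5,524.53 → $3,871.01
After May 15: 460 on hand, pool $2,885.72 (≈ $6.2733 each)
Total COGS = $1,758.97 + $3,871.01 = $5,629.98
Ending inventory (cost pool remaining) = $2,885.72
Check: goods available $8,515.70 = COGS $5,629.98 + ending $2,885.72

COGS = $5,629.98; ending inventory = $2,885.72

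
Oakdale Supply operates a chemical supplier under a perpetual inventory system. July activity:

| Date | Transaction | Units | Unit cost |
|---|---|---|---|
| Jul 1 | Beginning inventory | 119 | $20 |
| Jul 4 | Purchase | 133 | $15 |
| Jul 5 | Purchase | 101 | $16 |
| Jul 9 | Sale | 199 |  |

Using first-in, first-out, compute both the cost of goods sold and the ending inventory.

Jul 9, 199 sold [FIFO — oldest first]: 119 @ $20 + 80 @ $15 = $3,580
Ending inventory: 53 @ $15 + 101 @ $16 = $2,411

COGS = $3,580; ending inventory = $2,411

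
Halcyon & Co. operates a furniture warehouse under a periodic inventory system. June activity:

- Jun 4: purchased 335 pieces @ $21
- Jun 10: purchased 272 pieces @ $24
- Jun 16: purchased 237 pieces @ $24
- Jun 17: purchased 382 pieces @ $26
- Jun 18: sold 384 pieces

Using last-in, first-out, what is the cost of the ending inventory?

Ending inventory = $19,203

Jun 18, 384 sold [LIFO — newest first]: 382 @ $26 + 2 @ $24 = $9,980
Ending inventory: 335 @ $21 + 272 @ $24 + 235 @ $24 = $19,203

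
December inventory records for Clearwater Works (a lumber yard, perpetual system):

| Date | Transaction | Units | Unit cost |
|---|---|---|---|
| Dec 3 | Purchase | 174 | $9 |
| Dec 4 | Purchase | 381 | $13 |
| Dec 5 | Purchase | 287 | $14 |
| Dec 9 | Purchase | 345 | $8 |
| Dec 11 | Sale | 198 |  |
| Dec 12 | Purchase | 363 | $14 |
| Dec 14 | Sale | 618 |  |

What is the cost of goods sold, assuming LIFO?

Dec 11, 198 sold [LIFO — newest first]: 198 @ $8 = $1,584
Dec 14, 618 sold [LIFO — newest first]: 363 @ $14 + 147 @ $8 + 108 @ $14 = $7,770
Total COGS = $1,584 + $7,770 = $9,354
Ending inventory: 174 @ $9 + 381 @ $13 + 179 @ $14 = $9,025

COGS = $9,354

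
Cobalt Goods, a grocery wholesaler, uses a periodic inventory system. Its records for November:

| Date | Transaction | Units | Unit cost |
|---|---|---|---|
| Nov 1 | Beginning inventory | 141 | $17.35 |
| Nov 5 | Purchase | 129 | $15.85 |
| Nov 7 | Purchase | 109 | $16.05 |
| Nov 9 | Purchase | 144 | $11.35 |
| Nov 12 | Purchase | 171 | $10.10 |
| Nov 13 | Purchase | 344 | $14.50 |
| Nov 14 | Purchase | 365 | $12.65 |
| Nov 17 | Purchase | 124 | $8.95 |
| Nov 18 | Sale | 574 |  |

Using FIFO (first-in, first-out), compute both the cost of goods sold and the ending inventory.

Nov 18, 574 sold [FIFO — oldest first]: 141 @ $17.35 + 129 @ $15.85 + 109 @ $16.05 + 144 @ $11.35 + 51 @ $10.10 = $8,389.95
Ending inventory: 120 @ $10.10 + 344 @ $14.50 + 365 @ $12.65 + 124 @ $8.95 = $11,927.05
Check: goods available $20,317.00 = COGS $8,389.95 + ending $11,927.05

COGS = $8,389.95; ending inventory = $11,927.05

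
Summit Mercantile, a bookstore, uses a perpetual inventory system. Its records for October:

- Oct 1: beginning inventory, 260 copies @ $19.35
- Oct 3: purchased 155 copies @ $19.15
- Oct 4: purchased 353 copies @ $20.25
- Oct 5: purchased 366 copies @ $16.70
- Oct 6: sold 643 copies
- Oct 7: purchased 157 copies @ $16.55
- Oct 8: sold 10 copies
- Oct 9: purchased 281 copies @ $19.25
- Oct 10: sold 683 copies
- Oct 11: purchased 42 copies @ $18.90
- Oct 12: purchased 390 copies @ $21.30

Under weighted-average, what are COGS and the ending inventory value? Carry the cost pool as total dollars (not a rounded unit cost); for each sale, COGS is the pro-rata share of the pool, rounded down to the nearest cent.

After Oct 1: 260 on hand, pool $5,031.00 (≈ $19.3500 each)
After Oct 3: 415 on hand, pool $7,999.25 (≈ $19.2753 each)
After Oct 4: 768 on hand, pool $15,147.50 (≈ $19.7233 each)
After Oct 5: 1134 on hand, pool $21,259.70 (≈ $18.7475 each)
Oct 6, sell 643: 643/1134 × $21,259.70 → $12,054.66
After Oct 7: 648 on hand, pool $11,803.39 (≈ $18.2151 each)
Oct 8, sell 10: 10/648 × $11,803.39 → $182.15
After Oct 9: 919 on hand, pool $17,030.49 (≈ $18.5315 each)
Oct 10, sell 683: 683/919 × $17,030.49 → $12,657.04
After Oct 11: 278 on hand, pool $5,167.25 (≈ $18.5872 each)
After Oct 12: 668 on hand, pool $13,474.25 (≈ $20.1710 each)
Total COGS = $12,054.66 + $182.15 + $12,657.04 = $24,893.85
Ending inventory (cost pool remaining) = $13,474.25
Check: goods available $38,368.10 = COGS $24,893.85 + ending $13,474.25

COGS = $24,893.85; ending inventory = $13,474.25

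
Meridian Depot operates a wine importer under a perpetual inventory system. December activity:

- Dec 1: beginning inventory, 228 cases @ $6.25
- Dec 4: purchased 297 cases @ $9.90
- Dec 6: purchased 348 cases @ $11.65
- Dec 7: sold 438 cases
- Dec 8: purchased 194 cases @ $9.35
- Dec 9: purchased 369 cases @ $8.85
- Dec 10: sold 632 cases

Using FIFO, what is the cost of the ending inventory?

Dec 7, 438 sold [FIFO — oldest first]: 228 @ $6.25 + 210 @ $9.90 = $3,504.00
Dec 10, 632 sold [FIFO — oldest first]: 87 @ $9.90 + 348 @ $11.65 + 194 @ $9.35 + 3 @ $8.85 = $6,755.95
Total COGS = $3,504.00 + $6,755.95 = $10,259.95
Ending inventory: 366 @ $8.85 = $3,239.10

Ending inventory = $3,239.10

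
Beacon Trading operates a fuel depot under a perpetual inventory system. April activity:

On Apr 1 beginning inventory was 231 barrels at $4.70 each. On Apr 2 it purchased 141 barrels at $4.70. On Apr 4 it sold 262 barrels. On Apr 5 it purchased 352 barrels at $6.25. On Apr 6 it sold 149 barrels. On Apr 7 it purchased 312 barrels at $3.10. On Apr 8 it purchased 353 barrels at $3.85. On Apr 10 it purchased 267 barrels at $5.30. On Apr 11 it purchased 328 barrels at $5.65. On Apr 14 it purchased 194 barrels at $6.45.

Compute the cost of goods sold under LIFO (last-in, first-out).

COGS = $2,162.65

Apr 4, 262 sold [LIFO — newest first]: 141 @ $4.70 + 121 @ $4.70 = $1,231.40
Apr 6, 149 sold [LIFO — newest first]: 149 @ $6.25 = $931.25
Total COGS = $1,231.40 + $931.25 = $2,162.65
Ending inventory: 110 @ $4.70 + 203 @ $6.25 + 312 @ $3.10 + 353 @ $3.85 + 267 @ $5.30 + 328 @ $5.65 + 194 @ $6.45 = $8,631.60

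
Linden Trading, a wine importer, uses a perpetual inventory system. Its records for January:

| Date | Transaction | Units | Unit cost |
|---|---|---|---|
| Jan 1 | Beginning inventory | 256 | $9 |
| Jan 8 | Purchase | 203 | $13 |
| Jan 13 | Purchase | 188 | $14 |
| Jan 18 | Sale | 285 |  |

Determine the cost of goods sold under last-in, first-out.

COGS = $3,893

Jan 18, 285 sold [LIFO — newest first]: 188 @ $14 + 97 @ $13 = $3,893
Ending inventory: 256 @ $9 + 106 @ $13 = $3,682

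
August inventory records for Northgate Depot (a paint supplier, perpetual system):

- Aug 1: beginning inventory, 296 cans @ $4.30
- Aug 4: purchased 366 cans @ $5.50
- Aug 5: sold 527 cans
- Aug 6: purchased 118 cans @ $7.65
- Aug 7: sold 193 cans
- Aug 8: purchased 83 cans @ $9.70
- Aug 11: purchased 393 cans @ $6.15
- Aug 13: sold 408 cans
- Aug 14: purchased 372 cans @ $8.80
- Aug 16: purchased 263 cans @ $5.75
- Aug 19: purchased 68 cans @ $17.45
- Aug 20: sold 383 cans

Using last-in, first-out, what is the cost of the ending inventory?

Ending inventory = $3,733.60

Aug 5, 527 sold [LIFO — newest first]: 366 @ $5.50 + 161 @ $4.30 = $2,705.30
Aug 7, 193 sold [LIFO — newest first]: 118 @ $7.65 + 75 @ $4.30 = $1,225.20
Aug 13, 408 sold [LIFO — newest first]: 393 @ $6.15 + 15 @ $9.70 = $2,562.45
Aug 20, 383 sold [LIFO — newest first]: 68 @ $17.45 + 263 @ $5.75 + 52 @ $8.80 = $3,156.45
Total COGS = $2,705.30 + $1,225.20 + $2,562.45 + $3,156.45 = $9,649.40
Ending inventory: 60 @ $4.30 + 68 @ $9.70 + 320 @ $8.80 = $3,733.60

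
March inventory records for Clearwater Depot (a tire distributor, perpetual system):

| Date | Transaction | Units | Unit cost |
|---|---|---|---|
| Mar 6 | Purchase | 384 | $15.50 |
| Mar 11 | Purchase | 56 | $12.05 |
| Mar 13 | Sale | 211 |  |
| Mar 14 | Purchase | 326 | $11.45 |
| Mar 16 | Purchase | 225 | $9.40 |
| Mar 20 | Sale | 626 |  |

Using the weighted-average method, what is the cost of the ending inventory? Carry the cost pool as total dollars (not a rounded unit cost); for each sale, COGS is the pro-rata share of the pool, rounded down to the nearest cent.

Ending inventory = $1,835.50

After Mar 6: 384 on hand, pool $5,952.00 (≈ $15.5000 each)
After Mar 11: 440 on hand, pool $6,626.80 (≈ $15.0609 each)
Mar 13, sell 211: 211/440 × $6,626.80 → $3,177.85
After Mar 14: 555 on hand, pool $7,181.65 (≈ $12.9399 each)
After Mar 16: 780 on hand, pool $9,296.65 (≈ $11.9188 each)
Mar 20, sell 626: 626/780 × $9,296.65 → $7,461.15
Total COGS = $3,177.85 + $7,461.15 = $10,639.00
Ending inventory (cost pool remaining) = $1,835.50
Check: goods available $12,474.50 = COGS $10,639.00 + ending $1,835.50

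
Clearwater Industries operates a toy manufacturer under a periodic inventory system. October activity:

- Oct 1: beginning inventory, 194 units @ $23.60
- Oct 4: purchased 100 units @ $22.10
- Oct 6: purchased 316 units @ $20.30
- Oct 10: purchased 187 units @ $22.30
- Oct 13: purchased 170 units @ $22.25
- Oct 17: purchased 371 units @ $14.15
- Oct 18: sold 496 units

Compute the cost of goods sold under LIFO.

COGS = $8,030.90

Oct 18, 496 sold [LIFO — newest first]: 371 @ $14.15 + 125 @ $22.25 = $8,030.90
Ending inventory: 194 @ $23.60 + 100 @ $22.10 + 316 @ $20.30 + 187 @ $22.30 + 45 @ $22.25 = $18,374.55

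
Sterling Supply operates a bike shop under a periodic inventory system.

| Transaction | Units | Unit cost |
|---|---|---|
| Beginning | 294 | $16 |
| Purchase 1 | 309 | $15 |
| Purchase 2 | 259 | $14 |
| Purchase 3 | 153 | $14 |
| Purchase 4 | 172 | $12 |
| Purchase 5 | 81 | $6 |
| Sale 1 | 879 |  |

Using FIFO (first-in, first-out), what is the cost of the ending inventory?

Sale 1 (879) [FIFO — oldest first]: 294 @ $16 + 309 @ $15 + 259 @ $14 + 17 @ $14 = $13,203
Ending inventory: 136 @ $14 + 172 @ $12 + 81 @ $6 = $4,454
Check: goods available $17,657 = COGS $13,203 + ending $4,454

Ending inventory = $4,454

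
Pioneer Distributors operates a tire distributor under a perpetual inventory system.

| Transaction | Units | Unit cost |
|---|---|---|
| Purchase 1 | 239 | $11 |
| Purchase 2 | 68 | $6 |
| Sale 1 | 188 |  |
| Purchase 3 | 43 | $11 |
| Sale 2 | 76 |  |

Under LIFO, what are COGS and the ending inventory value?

COGS = $2,564; ending inventory = $946

Sale 1 (188) [LIFO — newest first]: 68 @ $6 + 120 @ $11 = $1,728
Sale 2 (76) [LIFO — newest first]: 43 @ $11 + 33 @ $11 = $836
Total COGS = $1,728 + $836 = $2,564
Ending inventory: 86 @ $11 = $946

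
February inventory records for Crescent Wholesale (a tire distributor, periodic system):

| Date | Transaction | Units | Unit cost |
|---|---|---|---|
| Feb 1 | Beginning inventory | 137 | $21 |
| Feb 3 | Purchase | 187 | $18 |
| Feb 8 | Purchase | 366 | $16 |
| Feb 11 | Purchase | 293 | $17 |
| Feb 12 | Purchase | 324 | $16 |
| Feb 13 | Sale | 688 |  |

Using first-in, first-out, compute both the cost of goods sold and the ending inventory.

COGS = $12,067; ending inventory = $10,197

Feb 13, 688 sold [FIFO — oldest first]: 137 @ $21 + 187 @ $18 + 364 @ $16 = $12,067
Ending inventory: 2 @ $16 + 293 @ $17 + 324 @ $16 = $10,197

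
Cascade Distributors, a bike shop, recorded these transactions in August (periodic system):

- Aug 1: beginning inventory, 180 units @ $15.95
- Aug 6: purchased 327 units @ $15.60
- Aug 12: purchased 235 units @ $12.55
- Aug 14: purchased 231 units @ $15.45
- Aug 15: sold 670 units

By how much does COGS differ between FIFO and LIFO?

$317.25

FIFO COGS: 180 @ $15.95 + 327 @ $15.60 + 163 @ $12.55 = $10,017.85
LIFO COGS: 231 @ $15.45 + 235 @ $12.55 + 204 @ $15.60 = $9,700.60
Difference = |$10,017.85 − $9,700.60| = $317.25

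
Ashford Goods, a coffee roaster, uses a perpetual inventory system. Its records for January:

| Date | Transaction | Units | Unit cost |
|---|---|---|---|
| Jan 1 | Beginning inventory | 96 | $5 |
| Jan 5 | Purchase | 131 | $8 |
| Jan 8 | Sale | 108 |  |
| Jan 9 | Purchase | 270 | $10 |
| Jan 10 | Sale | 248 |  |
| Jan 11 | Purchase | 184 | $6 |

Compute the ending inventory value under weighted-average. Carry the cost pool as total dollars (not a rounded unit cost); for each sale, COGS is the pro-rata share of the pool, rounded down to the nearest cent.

After Jan 1: 96 on hand, pool $480.00 (≈ $5.0000 each)
After Jan 5: 227 on hand, pool $1,528.00 (≈ $6.7313 each)
Jan 8, sell 108: 108/227 × $1,528.00 → $726.97
After Jan 9: 389 on hand, pool $3,501.03 (≈ $9.0001 each)
Jan 10, sell 248: 248/389 × $3,501.03 → $2,232.01
After Jan 11: 325 on hand, pool $2,373.02 (≈ $7.3016 each)
Total COGS = $726.97 + $2,232.01 = $2,958.98
Ending inventory (cost pool remaining) = $2,373.02

Ending inventory = $2,373.02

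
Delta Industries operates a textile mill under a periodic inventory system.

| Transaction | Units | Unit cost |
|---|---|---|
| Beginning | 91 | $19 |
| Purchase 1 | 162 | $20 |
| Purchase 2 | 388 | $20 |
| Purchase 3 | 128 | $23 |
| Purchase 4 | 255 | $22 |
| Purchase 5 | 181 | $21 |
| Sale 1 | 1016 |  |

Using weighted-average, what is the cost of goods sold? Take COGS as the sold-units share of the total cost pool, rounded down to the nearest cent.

Sale 1, sell 1016: 1016/1205 × $25,084.00 → $21,149.66
Ending inventory (cost pool remaining) = $3,934.34

COGS = $21,149.66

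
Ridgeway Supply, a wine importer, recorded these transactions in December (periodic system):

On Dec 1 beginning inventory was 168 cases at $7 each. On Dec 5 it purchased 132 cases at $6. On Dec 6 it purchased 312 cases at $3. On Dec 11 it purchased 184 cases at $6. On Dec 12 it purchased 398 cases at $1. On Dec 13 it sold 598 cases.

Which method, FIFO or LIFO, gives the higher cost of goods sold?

FIFO

FIFO COGS: 168 @ $7 + 132 @ $6 + 298 @ $3 = $2,862
LIFO COGS: 398 @ $1 + 184 @ $6 + 16 @ $3 = $1,550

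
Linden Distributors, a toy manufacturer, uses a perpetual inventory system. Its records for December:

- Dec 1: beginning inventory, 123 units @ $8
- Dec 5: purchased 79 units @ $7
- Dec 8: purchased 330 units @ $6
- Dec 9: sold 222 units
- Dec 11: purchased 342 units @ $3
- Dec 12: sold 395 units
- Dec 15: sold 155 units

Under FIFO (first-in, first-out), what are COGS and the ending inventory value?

Dec 9, 222 sold [FIFO — oldest first]: 123 @ $8 + 79 @ $7 + 20 @ $6 = $1,657
Dec 12, 395 sold [FIFO — oldest first]: 310 @ $6 + 85 @ $3 = $2,115
Dec 15, 155 sold [FIFO — oldest first]: 155 @ $3 = $465
Total COGS = $1,657 + $2,115 + $465 = $4,237
Ending inventory: 102 @ $3 = $306
Check: goods available $4,543 = COGS $4,237 + ending $306

COGS = $4,237; ending inventory = $306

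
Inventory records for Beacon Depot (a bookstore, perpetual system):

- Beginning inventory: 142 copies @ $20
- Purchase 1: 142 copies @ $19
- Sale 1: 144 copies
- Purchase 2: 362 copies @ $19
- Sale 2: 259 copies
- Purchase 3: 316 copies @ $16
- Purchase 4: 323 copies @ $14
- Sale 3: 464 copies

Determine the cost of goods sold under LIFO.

COGS = $14,437

Sale 1 (144) [LIFO — newest first]: 142 @ $19 + 2 @ $20 = $2,738
Sale 2 (259) [LIFO — newest first]: 259 @ $19 = $4,921
Sale 3 (464) [LIFO — newest first]: 323 @ $14 + 141 @ $16 = $6,778
Total COGS = $2,738 + $4,921 + $6,778 = $14,437
Ending inventory: 140 @ $20 + 103 @ $19 + 175 @ $16 = $7,557
Check: goods available $21,994 = COGS $14,437 + ending $7,557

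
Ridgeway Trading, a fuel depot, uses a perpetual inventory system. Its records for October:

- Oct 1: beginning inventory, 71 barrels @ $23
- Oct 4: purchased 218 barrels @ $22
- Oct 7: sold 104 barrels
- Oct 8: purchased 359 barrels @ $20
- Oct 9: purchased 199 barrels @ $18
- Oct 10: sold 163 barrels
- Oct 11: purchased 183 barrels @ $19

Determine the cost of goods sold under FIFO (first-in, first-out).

Oct 7, 104 sold [FIFO — oldest first]: 71 @ $23 + 33 @ $22 = $2,359
Oct 10, 163 sold [FIFO — oldest first]: 163 @ $22 = $3,586
Total COGS = $2,359 + $3,586 = $5,945
Ending inventory: 22 @ $22 + 359 @ $20 + 199 @ $18 + 183 @ $19 = $14,723

COGS = $5,945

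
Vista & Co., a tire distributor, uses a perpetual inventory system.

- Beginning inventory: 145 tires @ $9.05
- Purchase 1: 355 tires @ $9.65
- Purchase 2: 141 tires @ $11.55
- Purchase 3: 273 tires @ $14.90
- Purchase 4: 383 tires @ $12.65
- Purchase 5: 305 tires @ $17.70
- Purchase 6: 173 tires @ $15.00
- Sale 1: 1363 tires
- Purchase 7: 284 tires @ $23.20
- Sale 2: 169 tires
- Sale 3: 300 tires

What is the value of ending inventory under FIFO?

Sale 1 (1363) [FIFO — oldest first]: 145 @ $9.05 + 355 @ $9.65 + 141 @ $11.55 + 273 @ $14.90 + 383 @ $12.65 + 66 @ $17.70 = $16,447.40
Sale 2 (169) [FIFO — oldest first]: 169 @ $17.70 = $2,991.30
Sale 3 (300) [FIFO — oldest first]: 70 @ $17.70 + 173 @ $15.00 + 57 @ $23.20 = $5,156.40
Total COGS = $16,447.40 + $2,991.30 + $5,156.40 = $24,595.10
Ending inventory: 227 @ $23.20 = $5,266.40

Ending inventory = $5,266.40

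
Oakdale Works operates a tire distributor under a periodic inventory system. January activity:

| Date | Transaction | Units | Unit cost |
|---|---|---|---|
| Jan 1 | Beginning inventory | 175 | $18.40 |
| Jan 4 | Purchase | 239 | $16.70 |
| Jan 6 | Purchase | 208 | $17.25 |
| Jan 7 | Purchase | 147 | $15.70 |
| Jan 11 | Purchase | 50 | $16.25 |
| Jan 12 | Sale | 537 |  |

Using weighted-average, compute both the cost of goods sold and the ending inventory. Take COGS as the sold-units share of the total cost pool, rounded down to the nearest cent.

Jan 12, sell 537: 537/819 × $13,919.70 → $9,126.83
Ending inventory (cost pool remaining) = $4,792.87
Check: goods available $13,919.70 = COGS $9,126.83 + ending $4,792.87

COGS = $9,126.83; ending inventory = $4,792.87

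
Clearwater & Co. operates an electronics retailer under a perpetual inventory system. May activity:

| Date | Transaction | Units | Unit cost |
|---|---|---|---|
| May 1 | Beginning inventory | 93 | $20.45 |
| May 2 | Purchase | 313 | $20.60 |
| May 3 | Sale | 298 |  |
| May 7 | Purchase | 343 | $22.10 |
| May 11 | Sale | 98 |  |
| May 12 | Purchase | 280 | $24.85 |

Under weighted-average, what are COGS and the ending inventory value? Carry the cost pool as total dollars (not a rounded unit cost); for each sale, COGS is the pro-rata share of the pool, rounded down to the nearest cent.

COGS = $8,258.35; ending inventory = $14,629.60

After May 1: 93 on hand, pool $1,901.85 (≈ $20.4500 each)
After May 2: 406 on hand, pool $8,349.65 (≈ $20.5656 each)
May 3, sell 298: 298/406 × $8,349.65 → $6,128.56
After May 7: 451 on hand, pool $9,801.39 (≈ $21.7326 each)
May 11, sell 98: 98/451 × $9,801.39 → $2,129.79
After May 12: 633 on hand, pool $14,629.60 (≈ $23.1115 each)
Total COGS = $6,128.56 + $2,129.79 = $8,258.35
Ending inventory (cost pool remaining) = $14,629.60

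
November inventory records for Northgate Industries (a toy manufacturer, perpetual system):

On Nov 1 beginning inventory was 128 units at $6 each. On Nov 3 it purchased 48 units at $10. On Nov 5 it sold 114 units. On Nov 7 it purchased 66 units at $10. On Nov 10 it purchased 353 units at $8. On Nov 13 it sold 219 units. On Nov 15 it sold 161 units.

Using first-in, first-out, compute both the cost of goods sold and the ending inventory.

Nov 5, 114 sold [FIFO — oldest first]: 114 @ $6 = $684
Nov 13, 219 sold [FIFO — oldest first]: 14 @ $6 + 48 @ $10 + 66 @ $10 + 91 @ $8 = $1,952
Nov 15, 161 sold [FIFO — oldest first]: 161 @ $8 = $1,288
Total COGS = $684 + $1,952 + $1,288 = $3,924
Ending inventory: 101 @ $8 = $808

COGS = $3,924; ending inventory = $808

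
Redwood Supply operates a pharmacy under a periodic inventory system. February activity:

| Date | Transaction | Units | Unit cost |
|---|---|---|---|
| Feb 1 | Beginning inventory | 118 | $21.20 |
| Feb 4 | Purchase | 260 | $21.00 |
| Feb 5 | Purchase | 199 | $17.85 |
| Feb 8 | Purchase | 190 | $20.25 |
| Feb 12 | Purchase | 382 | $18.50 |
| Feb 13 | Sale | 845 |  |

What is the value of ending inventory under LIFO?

Ending inventory = $6,407.60

Feb 13, 845 sold [LIFO — newest first]: 382 @ $18.50 + 190 @ $20.25 + 199 @ $17.85 + 74 @ $21.00 = $16,020.65
Ending inventory: 118 @ $21.20 + 186 @ $21.00 = $6,407.60
Check: goods available $22,428.25 = COGS $16,020.65 + ending $6,407.60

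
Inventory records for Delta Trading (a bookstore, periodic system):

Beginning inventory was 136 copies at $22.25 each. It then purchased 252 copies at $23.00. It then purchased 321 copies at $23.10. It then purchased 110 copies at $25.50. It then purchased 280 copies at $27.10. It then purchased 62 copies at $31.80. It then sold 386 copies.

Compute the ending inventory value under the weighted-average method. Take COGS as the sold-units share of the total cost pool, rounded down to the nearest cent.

Sale 1, sell 386: 386/1161 × $28,601.70 → $9,509.26
Ending inventory (cost pool remaining) = $19,092.44
Check: goods available $28,601.70 = COGS $9,509.26 + ending $19,092.44

Ending inventory = $19,092.44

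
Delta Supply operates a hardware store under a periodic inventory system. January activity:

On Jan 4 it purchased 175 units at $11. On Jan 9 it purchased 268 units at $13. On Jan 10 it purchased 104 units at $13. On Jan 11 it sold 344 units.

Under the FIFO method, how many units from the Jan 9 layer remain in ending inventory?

Jan 11, 344 sold [FIFO — oldest first]: 175 @ $11 + 169 @ $13 = $4,122
Ending inventory: 99 @ $13 + 104 @ $13 = $2,639

99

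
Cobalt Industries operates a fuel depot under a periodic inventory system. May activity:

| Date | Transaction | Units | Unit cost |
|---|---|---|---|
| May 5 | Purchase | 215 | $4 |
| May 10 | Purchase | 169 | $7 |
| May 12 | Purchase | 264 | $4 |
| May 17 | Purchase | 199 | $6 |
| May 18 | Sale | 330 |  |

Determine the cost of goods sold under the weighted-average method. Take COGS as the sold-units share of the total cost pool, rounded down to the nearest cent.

COGS = $1,672.59

May 18, sell 330: 330/847 × $4,293.00 → $1,672.59
Ending inventory (cost pool remaining) = $2,620.41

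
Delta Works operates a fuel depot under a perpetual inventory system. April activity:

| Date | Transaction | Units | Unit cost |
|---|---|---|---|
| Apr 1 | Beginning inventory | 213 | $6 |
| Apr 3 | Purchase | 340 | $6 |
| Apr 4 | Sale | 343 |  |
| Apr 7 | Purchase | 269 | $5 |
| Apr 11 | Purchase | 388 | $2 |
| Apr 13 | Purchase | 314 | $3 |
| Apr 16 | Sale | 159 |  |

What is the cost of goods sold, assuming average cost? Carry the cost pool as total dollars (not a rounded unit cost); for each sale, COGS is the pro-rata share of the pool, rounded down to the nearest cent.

After Apr 1: 213 on hand, pool $1,278.00 (≈ $6.0000 each)
After Apr 3: 553 on hand, pool $3,318.00 (≈ $6.0000 each)
Apr 4, sell 343: 343/553 × $3,318.00 → $2,058.00
After Apr 7: 479 on hand, pool $2,605.00 (≈ $5.4384 each)
After Apr 11: 867 on hand, pool $3,381.00 (≈ $3.8997 each)
After Apr 13: 1181 on hand, pool $4,323.00 (≈ $3.6605 each)
Apr 16, sell 159: 159/1181 × $4,323.00 → $582.01
Total COGS = $2,058.00 + $582.01 = $2,640.01
Ending inventory (cost pool remaining) = $3,740.99

COGS = $2,640.01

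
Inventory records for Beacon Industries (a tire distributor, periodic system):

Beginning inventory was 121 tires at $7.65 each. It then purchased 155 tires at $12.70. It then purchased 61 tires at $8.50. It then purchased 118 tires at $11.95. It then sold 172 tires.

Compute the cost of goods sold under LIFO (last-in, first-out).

COGS = $1,869.10

Sale 1 (172) [LIFO — newest first]: 118 @ $11.95 + 54 @ $8.50 = $1,869.10
Ending inventory: 121 @ $7.65 + 155 @ $12.70 + 7 @ $8.50 = $2,953.65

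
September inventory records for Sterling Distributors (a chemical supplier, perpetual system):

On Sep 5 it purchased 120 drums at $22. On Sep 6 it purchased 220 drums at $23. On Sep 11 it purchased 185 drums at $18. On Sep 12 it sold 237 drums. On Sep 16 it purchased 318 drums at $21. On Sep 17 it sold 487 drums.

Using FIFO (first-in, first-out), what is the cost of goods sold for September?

COGS = $15,209

Sep 12, 237 sold [FIFO — oldest first]: 120 @ $22 + 117 @ $23 = $5,331
Sep 17, 487 sold [FIFO — oldest first]: 103 @ $23 + 185 @ $18 + 199 @ $21 = $9,878
Total COGS = $5,331 + $9,878 = $15,209
Ending inventory: 119 @ $21 = $2,499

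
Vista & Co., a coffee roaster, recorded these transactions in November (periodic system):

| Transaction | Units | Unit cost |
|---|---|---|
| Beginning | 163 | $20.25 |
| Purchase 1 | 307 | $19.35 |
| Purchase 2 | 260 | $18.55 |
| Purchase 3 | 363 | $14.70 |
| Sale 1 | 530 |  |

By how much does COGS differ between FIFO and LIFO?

$1,920.25

FIFO COGS: 163 @ $20.25 + 307 @ $19.35 + 60 @ $18.55 = $10,354.20
LIFO COGS: 363 @ $14.70 + 167 @ $18.55 = $8,433.95
Difference = |$10,354.20 − $8,433.95| = $1,920.25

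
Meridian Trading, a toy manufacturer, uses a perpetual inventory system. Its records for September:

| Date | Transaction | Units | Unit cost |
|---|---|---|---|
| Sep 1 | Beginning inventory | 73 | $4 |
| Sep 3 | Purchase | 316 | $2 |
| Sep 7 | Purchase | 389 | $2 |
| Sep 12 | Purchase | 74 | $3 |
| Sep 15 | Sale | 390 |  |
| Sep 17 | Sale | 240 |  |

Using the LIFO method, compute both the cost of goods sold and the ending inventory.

Sep 15, 390 sold [LIFO — newest first]: 74 @ $3 + 316 @ $2 = $854
Sep 17, 240 sold [LIFO — newest first]: 73 @ $2 + 167 @ $2 = $480
Total COGS = $854 + $480 = $1,334
Ending inventory: 73 @ $4 + 149 @ $2 = $590
Check: goods available $1,924 = COGS $1,334 + ending $590

COGS = $1,334; ending inventory = $590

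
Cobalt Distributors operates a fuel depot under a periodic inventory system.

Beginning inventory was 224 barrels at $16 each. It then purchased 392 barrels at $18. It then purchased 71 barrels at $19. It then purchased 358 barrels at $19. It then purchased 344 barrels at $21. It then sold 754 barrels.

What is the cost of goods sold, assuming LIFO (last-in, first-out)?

Sale 1 (754) [LIFO — newest first]: 344 @ $21 + 358 @ $19 + 52 @ $19 = $15,014
Ending inventory: 224 @ $16 + 392 @ $18 + 19 @ $19 = $11,001
Check: goods available $26,015 = COGS $15,014 + ending $11,001

COGS = $15,014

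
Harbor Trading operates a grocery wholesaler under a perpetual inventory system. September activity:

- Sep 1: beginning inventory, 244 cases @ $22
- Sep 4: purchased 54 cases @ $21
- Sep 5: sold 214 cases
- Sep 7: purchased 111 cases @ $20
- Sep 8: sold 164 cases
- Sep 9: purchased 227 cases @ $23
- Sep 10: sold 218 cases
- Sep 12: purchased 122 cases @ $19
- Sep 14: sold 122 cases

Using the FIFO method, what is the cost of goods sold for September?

COGS = $15,501

Sep 5, 214 sold [FIFO — oldest first]: 214 @ $22 = $4,708
Sep 8, 164 sold [FIFO — oldest first]: 30 @ $22 + 54 @ $21 + 80 @ $20 = $3,394
Sep 10, 218 sold [FIFO — oldest first]: 31 @ $20 + 187 @ $23 = $4,921
Sep 14, 122 sold [FIFO — oldest first]: 40 @ $23 + 82 @ $19 = $2,478
Total COGS = $4,708 + $3,394 + $4,921 + $2,478 = $15,501
Ending inventory: 40 @ $19 = $760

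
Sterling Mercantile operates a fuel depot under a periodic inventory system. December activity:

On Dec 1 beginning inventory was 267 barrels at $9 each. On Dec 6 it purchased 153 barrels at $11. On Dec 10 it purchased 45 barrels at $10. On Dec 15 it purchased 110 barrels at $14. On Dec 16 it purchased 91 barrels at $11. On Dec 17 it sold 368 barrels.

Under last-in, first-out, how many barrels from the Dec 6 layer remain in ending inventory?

Dec 17, 368 sold [LIFO — newest first]: 91 @ $11 + 110 @ $14 + 45 @ $10 + 122 @ $11 = $4,333
Ending inventory: 267 @ $9 + 31 @ $11 = $2,744
Check: goods available $7,077 = COGS $4,333 + ending $2,744

31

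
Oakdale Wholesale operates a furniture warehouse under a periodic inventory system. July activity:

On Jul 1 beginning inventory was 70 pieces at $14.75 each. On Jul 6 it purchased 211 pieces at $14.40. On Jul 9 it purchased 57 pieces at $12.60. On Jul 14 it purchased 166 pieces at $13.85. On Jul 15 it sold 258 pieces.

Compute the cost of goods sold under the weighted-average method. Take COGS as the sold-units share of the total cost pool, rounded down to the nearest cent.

Jul 15, sell 258: 258/504 × $7,088.20 → $3,628.48
Ending inventory (cost pool remaining) = $3,459.72

COGS = $3,628.48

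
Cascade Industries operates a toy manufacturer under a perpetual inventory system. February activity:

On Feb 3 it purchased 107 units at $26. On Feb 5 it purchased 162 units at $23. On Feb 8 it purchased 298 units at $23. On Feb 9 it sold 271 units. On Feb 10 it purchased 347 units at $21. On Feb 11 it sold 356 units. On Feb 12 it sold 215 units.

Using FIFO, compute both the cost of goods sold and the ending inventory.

COGS = $19,137; ending inventory = $1,512

Feb 9, 271 sold [FIFO — oldest first]: 107 @ $26 + 162 @ $23 + 2 @ $23 = $6,554
Feb 11, 356 sold [FIFO — oldest first]: 296 @ $23 + 60 @ $21 = $8,068
Feb 12, 215 sold [FIFO — oldest first]: 215 @ $21 = $4,515
Total COGS = $6,554 + $8,068 + $4,515 = $19,137
Ending inventory: 72 @ $21 = $1,512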